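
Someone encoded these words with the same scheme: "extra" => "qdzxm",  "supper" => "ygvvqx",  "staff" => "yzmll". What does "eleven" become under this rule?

The shift depends on letter class: consonant x→d is +6, but vowel e→q is +12. Vowels shift forward by 12 and consonants shift forward by 6.
On eleven: e(vowel)+12=q, l(cons)+6=r, e(vowel)+12=q, v(cons)+6=b, e(vowel)+12=q, n(cons)+6=t.

qrqbqt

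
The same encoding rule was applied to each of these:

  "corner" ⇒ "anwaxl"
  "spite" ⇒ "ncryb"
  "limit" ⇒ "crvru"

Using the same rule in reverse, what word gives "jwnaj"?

The output letters match the input read backwards, each shifted +9: corner reversed is renroc. Read the word backwards and shift each letter +9.
Reversing it on jwnaj: shift back: j−9=a, w−9=n, n−9=e, a−9=r, j−9=a → anera; then reverse → arena.

arena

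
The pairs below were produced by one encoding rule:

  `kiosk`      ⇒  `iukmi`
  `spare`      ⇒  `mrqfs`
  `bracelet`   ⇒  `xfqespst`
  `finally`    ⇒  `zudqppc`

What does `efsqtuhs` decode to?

creative

k(10)→i(8) and i(8)→u(20) fit y≡7x+16 (mod 26); the inverse of 7 mod 26 is 15. Each letter's alphabet position (a=0..z=25) is mapped through 7·x+16 mod 26 — an affine cipher.
Undoing it on efsqtuhs: e(4)→15·(4−16)≡2=c; f(5)→15·(5−16)≡17=r; s(18)→15·(18−16)≡4=e; q(16)→15·(16−16)≡0=a; t(19)→15·(19−16)≡19=t; u(20)→15·(20−16)≡8=i; h(7)→15·(7−16)≡21=v; s(18)→15·(18−16)≡4=e (all mod 26).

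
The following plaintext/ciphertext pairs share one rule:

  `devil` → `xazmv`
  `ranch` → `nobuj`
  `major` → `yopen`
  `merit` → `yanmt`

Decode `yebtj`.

month

d(3)→x(23) and e(4)→a(0) fit y≡3x+14 (mod 26); the inverse of 3 mod 26 is 9. Treating letters as 0–25, the rule is x ↦ 3x + 14 (mod 26).
Decoding yebtj: y(24)→9·(24−14)≡12=m; e(4)→9·(4−14)≡14=o; b(1)→9·(1−14)≡13=n; t(19)→9·(19−14)≡19=t; j(9)→9·(9−14)≡7=h (all mod 26).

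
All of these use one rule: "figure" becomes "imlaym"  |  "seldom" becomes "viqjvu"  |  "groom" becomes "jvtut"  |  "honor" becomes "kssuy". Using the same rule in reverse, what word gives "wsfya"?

toast

In figure: f→i is +3, i→m is +4, g→l is +5, u→a is +6 — the shift increases by 1 each position. Each letter shifts forward by (position + 3), i.e. 3, 4, 5, … — the shift grows by one for each successive letter.
Reversing it on wsfya: w−3=t, s−4=o, f−5=a, y−6=s, a−7=t.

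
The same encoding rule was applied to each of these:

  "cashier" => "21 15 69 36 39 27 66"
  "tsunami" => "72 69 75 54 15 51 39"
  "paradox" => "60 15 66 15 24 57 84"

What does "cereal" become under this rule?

21 27 66 27 15 48

c(#3)→21 and a(#1)→15: differences scale by 3, so n = 3·pos + 12. With a=1..z=26, the number is 3·pos + 12.
Applying it to cereal: c=3→21, e=5→27, r=18→66, e=5→27, a=1→15, l=12→48.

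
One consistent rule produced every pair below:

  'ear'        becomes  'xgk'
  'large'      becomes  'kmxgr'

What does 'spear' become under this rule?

xgkvy

The output letters match the input read backwards, each shifted +6: ear reversed is rae. Two steps: reverse the string, then apply a Caesar shift of +6.
On spear: reverse → raeps; then shift: r+6=x, a+6=g, e+6=k, p+6=v, s+6=y.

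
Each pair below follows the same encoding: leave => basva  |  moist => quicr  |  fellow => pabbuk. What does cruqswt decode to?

stomach

l(11)→b(1) and e(4)→a(0) fit y≡15x+18 (mod 26); the inverse of 15 mod 26 is 7. Treating letters as 0–25, the rule is x ↦ 15x + 18 (mod 26).
Decoding cruqswt: c(2)→7·(2−18)≡18=s; r(17)→7·(17−18)≡19=t; u(20)→7·(20−18)≡14=o; q(16)→7·(16−18)≡12=m; s(18)→7·(18−18)≡0=a; w(22)→7·(22−18)≡2=c; t(19)→7·(19−18)≡7=h (all mod 26).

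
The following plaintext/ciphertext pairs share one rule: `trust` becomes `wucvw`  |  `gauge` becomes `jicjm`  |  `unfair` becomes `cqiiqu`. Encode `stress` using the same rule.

Vowels shift forward by 8 and consonants shift forward by 3.
Applying it to stress: s(cons)+3=v, t(cons)+3=w, r(cons)+3=u, e(vowel)+8=m, s(cons)+3=v, s(cons)+3=v.

vwumvv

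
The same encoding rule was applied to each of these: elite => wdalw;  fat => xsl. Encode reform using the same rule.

Compare letters: e→w is +18, l→d is +18, i→a is +18 — a constant shift. It's a constant shift of +18 (ROT18).
On reform: r+18=j, e+18=w, f+18=x, o+18=g, r+18=j, m+18=e.

jwxgje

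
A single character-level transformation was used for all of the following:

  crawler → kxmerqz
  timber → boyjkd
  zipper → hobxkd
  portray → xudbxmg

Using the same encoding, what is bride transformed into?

Shifts by position in crawler: pos 0: c→k (+8), pos 1: r→x (+6), pos 2: a→m (+12), pos 3: w→e (+8), pos 4: l→r (+6), pos 5: e→q (+12) — repeating every 3. The shifts repeat in a cycle of length 3: positions 0,1,… shift by +8, +6, +12, then the pattern repeats.
Applying it to bride: b+8=j, r+6=x, i+12=u, d+8=l, e+6=k.

jxulk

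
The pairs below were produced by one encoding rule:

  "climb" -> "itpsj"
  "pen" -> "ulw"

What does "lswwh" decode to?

apple

The output letters match the input read backwards, each shifted +7: climb reversed is bmilc. Read the word backwards and shift each letter +7.
Decoding lswwh: shift back: l−7=e, s−7=l, w−7=p, w−7=p, h−7=a → elppa; then reverse → apple.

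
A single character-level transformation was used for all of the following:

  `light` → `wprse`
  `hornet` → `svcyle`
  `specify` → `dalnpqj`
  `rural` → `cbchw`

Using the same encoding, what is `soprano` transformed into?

The shift depends on letter class: consonant l→w is +11, but vowel i→p is +7. Vowels shift forward by 7 and consonants shift forward by 11.
On soprano: s(cons)+11=d, o(vowel)+7=v, p(cons)+11=a, r(cons)+11=c, a(vowel)+7=h, n(cons)+11=y, o(vowel)+7=v.

dvachyv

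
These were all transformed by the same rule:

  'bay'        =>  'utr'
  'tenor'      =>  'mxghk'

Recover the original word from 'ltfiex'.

sample

Compare letters: b→u is +19, a→t is +19, y→r is +19 — a constant shift. Each letter is shifted forward by 19 in the alphabet (a Caesar shift of +19).
Undoing it on ltfiex: l−19=s, t−19=a, f−19=m, i−19=p, e−19=l, x−19=e.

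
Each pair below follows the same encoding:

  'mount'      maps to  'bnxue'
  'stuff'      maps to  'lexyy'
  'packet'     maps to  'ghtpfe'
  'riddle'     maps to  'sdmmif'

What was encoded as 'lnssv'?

Treating letters as 0–25, the rule is x ↦ 19x + 7 (mod 26).
Reversing it on lnssv: l(11)→11·(11−7)≡18=s; n(13)→11·(13−7)≡14=o; s(18)→11·(18−7)≡17=r; s(18)→11·(18−7)≡17=r; v(21)→11·(21−7)≡24=y (all mod 26).

sorry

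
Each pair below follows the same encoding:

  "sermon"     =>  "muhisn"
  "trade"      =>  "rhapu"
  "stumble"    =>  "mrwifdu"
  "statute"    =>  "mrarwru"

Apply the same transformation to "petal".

Each letter's alphabet position (a=0..z=25) is mapped through 5·x+0 mod 26 — an affine cipher.
Applying it to petal: p(15)→5·15+0≡23=x; e(4)→5·4+0≡20=u; t(19)→5·19+0≡17=r; a(0)→5·0+0≡0=a; l(11)→5·11+0≡3=d (all mod 26).

xurad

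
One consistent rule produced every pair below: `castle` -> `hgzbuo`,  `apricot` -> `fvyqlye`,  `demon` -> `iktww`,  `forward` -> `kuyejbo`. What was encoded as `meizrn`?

In castle: c→h is +5, a→g is +6, s→z is +7, t→b is +8 — the shift increases by 1 each position. Each letter shifts forward by (position + 5), i.e. 5, 6, 7, … — the shift grows by one for each successive letter.
Undoing it on meizrn: m−5=h, e−6=y, i−7=b, z−8=r, r−9=i, n−10=d.

hybrid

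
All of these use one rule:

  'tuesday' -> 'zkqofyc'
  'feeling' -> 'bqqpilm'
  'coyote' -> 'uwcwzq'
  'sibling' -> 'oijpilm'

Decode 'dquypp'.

recall

t(19)→z(25) and u(20)→k(10) fit y≡11x+24 (mod 26); the inverse of 11 mod 26 is 19. Each letter's alphabet position (a=0..z=25) is mapped through 11·x+24 mod 26 — an affine cipher.
Decoding dquypp: d(3)→19·(3−24)≡17=r; q(16)→19·(16−24)≡4=e; u(20)→19·(20−24)≡2=c; y(24)→19·(24−24)≡0=a; p(15)→19·(15−24)≡11=l; p(15)→19·(15−24)≡11=l (all mod 26).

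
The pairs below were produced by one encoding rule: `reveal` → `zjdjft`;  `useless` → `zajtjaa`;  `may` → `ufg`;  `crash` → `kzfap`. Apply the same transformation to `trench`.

bzjvkp

The rule splits by letter class: vowels +5, consonants +8.
Applying it to trench: t(cons)+8=b, r(cons)+8=z, e(vowel)+5=j, n(cons)+8=v, c(cons)+8=k, h(cons)+8=p.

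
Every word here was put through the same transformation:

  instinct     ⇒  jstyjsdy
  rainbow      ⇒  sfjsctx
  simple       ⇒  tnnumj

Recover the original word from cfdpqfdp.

Shifts by position in instinct: pos 0: i→j (+1), pos 1: n→s (+5), pos 2: s→t (+1), pos 3: t→y (+5) — repeating every 2. It's a Vigenère-style cipher with numeric key [1,5]: position i shifts by key[i mod 2].
Undoing it on cfdpqfdp: c−1=b, f−5=a, d−1=c, p−5=k, q−1=p, f−5=a, d−1=c, p−5=k.

backpack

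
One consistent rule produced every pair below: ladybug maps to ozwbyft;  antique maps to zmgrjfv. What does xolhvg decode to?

Each pair mirrors across the alphabet (l↔o, a↔z, d↔w): positions sum to 25. This is the alphabet-reversal cipher (Atbash): a becomes z, b becomes y, etc.
Undoing it on xolhvg: x↔c, o↔l, l↔o, h↔s, v↔e, g↔t.

closet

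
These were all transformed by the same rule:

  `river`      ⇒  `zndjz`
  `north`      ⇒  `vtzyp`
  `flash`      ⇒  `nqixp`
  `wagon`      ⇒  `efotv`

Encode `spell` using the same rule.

aumqt

It's a Vigenère-style cipher with numeric key [8,5]: position i shifts by key[i mod 2].
On spell: s+8=a, p+5=u, e+8=m, l+5=q, l+8=t.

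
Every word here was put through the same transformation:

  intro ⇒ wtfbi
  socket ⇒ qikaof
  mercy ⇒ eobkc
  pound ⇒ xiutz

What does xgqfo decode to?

i(8)→w(22) and n(13)→t(19) fit y≡15x+6 (mod 26); the inverse of 15 mod 26 is 7. Each letter's alphabet position (a=0..z=25) is mapped through 15·x+6 mod 26 — an affine cipher.
Reversing it on xgqfo: x(23)→7·(23−6)≡15=p; g(6)→7·(6−6)≡0=a; q(16)→7·(16−6)≡18=s; f(5)→7·(5−6)≡19=t; o(14)→7·(14−6)≡4=e (all mod 26).

paste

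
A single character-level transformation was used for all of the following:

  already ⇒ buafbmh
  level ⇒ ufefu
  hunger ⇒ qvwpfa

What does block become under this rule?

kuplt

The shift depends on letter class: consonant l→u is +9, but vowel a→b is +1. The rule splits by letter class: vowels +1, consonants +9.
On block: b(cons)+9=k, l(cons)+9=u, o(vowel)+1=p, c(cons)+9=l, k(cons)+9=t.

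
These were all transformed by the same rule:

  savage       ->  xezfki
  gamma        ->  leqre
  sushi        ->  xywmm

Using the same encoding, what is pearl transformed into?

uiewp

Shifts by position in savage: pos 0: s→x (+5), pos 1: a→e (+4), pos 2: v→z (+4), pos 3: a→f (+5), pos 4: g→k (+4), pos 5: e→i (+4) — repeating every 3. A repeating key of period 3 is used — shifts +5, +4, +4 over and over.
Applying it to pearl: p+5=u, e+4=i, a+4=e, r+5=w, l+4=p.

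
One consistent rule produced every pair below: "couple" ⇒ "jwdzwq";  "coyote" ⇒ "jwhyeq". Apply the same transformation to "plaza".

In couple: c→j is +7, o→w is +8, u→d is +9, p→z is +10 — the shift increases by 1 each position. Each letter shifts forward by (position + 7), i.e. 7, 8, 9, … — the shift grows by one for each successive letter.
On plaza: p+7=w, l+8=t, a+9=j, z+10=j, a+11=l.

wtjjl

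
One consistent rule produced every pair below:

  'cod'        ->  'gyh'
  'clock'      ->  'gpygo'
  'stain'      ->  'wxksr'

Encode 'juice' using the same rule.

The shift depends on letter class: consonant c→g is +4, but vowel o→y is +10. The rule splits by letter class: vowels +10, consonants +4.
Applying it to juice: j(cons)+4=n, u(vowel)+10=e, i(vowel)+10=s, c(cons)+4=g, e(vowel)+10=o.

nesgo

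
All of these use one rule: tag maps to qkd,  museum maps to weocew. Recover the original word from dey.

out

The output letters match the input read backwards, each shifted +10: tag reversed is gat. Two steps: reverse the string, then apply a Caesar shift of +10.
Decoding dey: shift back: d−10=t, e−10=u, y−10=o → tuo; then reverse → out.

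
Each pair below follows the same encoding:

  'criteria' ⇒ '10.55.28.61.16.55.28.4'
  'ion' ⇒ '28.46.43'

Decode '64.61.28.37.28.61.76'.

c(#3)→10 and r(#18)→55: differences scale by 3, so n = 3·pos + 1. With a=1..z=26, the number is 3·pos + 1.
Reversing it on 64.61.28.37.28.61.76: 64→(64−1)÷3=21=u, 61→(61−1)÷3=20=t, 28→(28−1)÷3=9=i, 37→(37−1)÷3=12=l, 28→(28−1)÷3=9=i, 61→(61−1)÷3=20=t, 76→(76−1)÷3=25=y.

utility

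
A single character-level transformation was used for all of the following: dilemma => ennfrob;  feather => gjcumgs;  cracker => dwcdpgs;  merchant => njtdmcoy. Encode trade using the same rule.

Shifts by position in dilemma: pos 0: d→e (+1), pos 1: i→n (+5), pos 2: l→n (+2), pos 3: e→f (+1), pos 4: m→r (+5), pos 5: m→o (+2) — repeating every 3. It's a Vigenère-style cipher with numeric key [1,5,2]: position i shifts by key[i mod 3].
For trade: t+1=u, r+5=w, a+2=c, d+1=e, e+5=j.

uwcej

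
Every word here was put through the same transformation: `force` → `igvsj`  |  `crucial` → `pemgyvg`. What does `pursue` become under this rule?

Two steps: reverse the string, then apply a Caesar shift of +4.
On pursue: reverse → eusrup; then shift: e+4=i, u+4=y, s+4=w, r+4=v, u+4=y, p+4=t.

iywvyt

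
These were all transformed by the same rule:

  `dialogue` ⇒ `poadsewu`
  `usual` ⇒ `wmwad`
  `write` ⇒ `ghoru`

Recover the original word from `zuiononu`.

d(3)→p(15) and i(8)→o(14) fit y≡5x+0 (mod 26); the inverse of 5 mod 26 is 21. This is an affine cipher: with a=0,…,z=25, each position x becomes (5x+0) mod 26.
Reversing it on zuiononu: z(25)→21·(25−0)≡5=f; u(20)→21·(20−0)≡4=e; i(8)→21·(8−0)≡12=m; o(14)→21·(14−0)≡8=i; n(13)→21·(13−0)≡13=n; o(14)→21·(14−0)≡8=i; n(13)→21·(13−0)≡13=n; u(20)→21·(20−0)≡4=e (all mod 26).

feminine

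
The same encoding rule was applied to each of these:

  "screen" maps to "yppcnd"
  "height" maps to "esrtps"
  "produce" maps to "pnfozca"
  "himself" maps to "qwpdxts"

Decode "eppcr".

greet

The output letters match the input read backwards, each shifted +11: screen reversed is neercs. Read the word backwards and shift each letter +11.
Reversing it on eppcr: shift back: e−11=t, p−11=e, p−11=e, c−11=r, r−11=g → teerg; then reverse → greet.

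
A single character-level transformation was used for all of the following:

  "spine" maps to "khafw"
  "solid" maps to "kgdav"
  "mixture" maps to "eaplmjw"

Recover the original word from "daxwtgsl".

lifeboat

Compare letters: s→k is +18, p→h is +18, i→a is +18 — a constant shift. Every letter moves 18 places later in the alphabet, wrapping around z→a.
Reversing it on daxwtgsl: d−18=l, a−18=i, x−18=f, w−18=e, t−18=b, g−18=o, s−18=a, l−18=t.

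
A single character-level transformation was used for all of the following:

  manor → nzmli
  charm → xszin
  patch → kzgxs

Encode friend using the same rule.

Each pair mirrors across the alphabet (m↔n, a↔z, n↔m): positions sum to 25. Letters are reflected about the middle of the alphabet (position → 25−position): Atbash.
On friend: f↔u, r↔i, i↔r, e↔v, n↔m, d↔w.

uirvmw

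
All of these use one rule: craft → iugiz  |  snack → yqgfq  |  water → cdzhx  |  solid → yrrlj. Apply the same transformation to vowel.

brchr

Shifts by position in craft: pos 0: c→i (+6), pos 1: r→u (+3), pos 2: a→g (+6), pos 3: f→i (+3) — repeating every 2. It's a Vigenère-style cipher with numeric key [6,3]: position i shifts by key[i mod 2].
On vowel: v+6=b, o+3=r, w+6=c, e+3=h, l+6=r.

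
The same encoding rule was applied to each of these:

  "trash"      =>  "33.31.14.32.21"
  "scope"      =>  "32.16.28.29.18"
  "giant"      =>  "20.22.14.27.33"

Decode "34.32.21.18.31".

usher

Letters become their 1-based position plus 13 (so a→14, b→15, …).
Undoing it on 34.32.21.18.31: 34→(34−13)÷1=21=u, 32→(32−13)÷1=19=s, 21→(21−13)÷1=8=h, 18→(18−13)÷1=5=e, 31→(31−13)÷1=18=r.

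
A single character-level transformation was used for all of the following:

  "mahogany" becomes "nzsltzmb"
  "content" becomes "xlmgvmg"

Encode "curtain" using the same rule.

Each pair mirrors across the alphabet (m↔n, a↔z, h↔s): positions sum to 25. Letters are reflected about the middle of the alphabet (position → 25−position): Atbash.
For curtain: c↔x, u↔f, r↔i, t↔g, a↔z, i↔r, n↔m.

xfigzrm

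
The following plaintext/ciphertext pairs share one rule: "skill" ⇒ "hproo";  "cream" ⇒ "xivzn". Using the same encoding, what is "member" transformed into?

nvnyvi

Each pair mirrors across the alphabet (s↔h, k↔p, i↔r): positions sum to 25. Letters are reflected about the middle of the alphabet (position → 25−position): Atbash.
For member: m↔n, e↔v, m↔n, b↔y, e↔v, r↔i.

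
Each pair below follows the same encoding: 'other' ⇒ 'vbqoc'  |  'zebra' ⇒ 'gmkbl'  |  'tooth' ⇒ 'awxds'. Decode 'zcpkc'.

In other: o→v is +7, t→b is +8, h→q is +9, e→o is +10 — the shift increases by 1 each position. Letter i (0-indexed) is shifted by i+7, so successive shifts are 7, 8, 9, ….
Undoing it on zcpkc: z−7=s, c−8=u, p−9=g, k−10=a, c−11=r.

sugar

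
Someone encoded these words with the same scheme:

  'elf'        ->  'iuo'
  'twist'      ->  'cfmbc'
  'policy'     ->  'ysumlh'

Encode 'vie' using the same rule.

The shift depends on letter class: consonant l→u is +9, but vowel e→i is +4. Vowels shift forward by 4 and consonants shift forward by 9.
On vie: v(cons)+9=e, i(vowel)+4=m, e(vowel)+4=i.

emi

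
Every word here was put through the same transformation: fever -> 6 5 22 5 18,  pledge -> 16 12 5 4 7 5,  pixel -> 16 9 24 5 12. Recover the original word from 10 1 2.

f is letter #6 and maps to 6: an offset of 0. Each letter is replaced by its alphabet position (a=1, b=2, …, z=26).
Undoing it on 10 1 2: 10=j, 1=a, 2=b.

jab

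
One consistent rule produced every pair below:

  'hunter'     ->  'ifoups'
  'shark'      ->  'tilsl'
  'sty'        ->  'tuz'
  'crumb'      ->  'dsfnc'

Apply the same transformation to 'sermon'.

The shift depends on letter class: consonant h→i is +1, but vowel u→f is +11. Vowels shift forward by 11 and consonants shift forward by 1.
On sermon: s(cons)+1=t, e(vowel)+11=p, r(cons)+1=s, m(cons)+1=n, o(vowel)+11=z, n(cons)+1=o.

tpsnzo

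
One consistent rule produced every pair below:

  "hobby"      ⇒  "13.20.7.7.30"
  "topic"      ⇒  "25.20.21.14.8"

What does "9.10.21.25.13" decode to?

h is letter #8 and maps to 13: an offset of 5. The number is (letter's place in the alphabet, a=1) + 5.
Reversing it on 9.10.21.25.13: 9→(9−5)÷1=4=d, 10→(10−5)÷1=5=e, 21→(21−5)÷1=16=p, 25→(25−5)÷1=20=t, 13→(13−5)÷1=8=h.

depth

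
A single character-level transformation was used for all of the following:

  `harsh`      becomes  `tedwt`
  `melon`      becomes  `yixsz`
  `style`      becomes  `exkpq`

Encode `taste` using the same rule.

feexq

Shifts by position in harsh: pos 0: h→t (+12), pos 1: a→e (+4), pos 2: r→d (+12), pos 3: s→w (+4) — repeating every 2. It's a Vigenère-style cipher with numeric key [12,4]: position i shifts by key[i mod 2].
On taste: t+12=f, a+4=e, s+12=e, t+4=x, e+12=q.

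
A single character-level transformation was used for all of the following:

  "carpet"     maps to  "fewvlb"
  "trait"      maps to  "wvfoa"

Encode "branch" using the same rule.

evftjp

In carpet: c→f is +3, a→e is +4, r→w is +5, p→v is +6 — the shift increases by 1 each position. The shift increases by 1 at each position, starting from +3: 3, 4, 5, ….
On branch: b+3=e, r+4=v, a+5=f, n+6=t, c+7=j, h+8=p.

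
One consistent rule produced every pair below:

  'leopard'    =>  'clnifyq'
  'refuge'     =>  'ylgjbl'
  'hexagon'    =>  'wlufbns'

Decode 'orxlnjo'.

This is an affine cipher: with a=0,…,z=25, each position x becomes (21x+5) mod 26.
Undoing it on orxlnjo: o(14)→5·(14−5)≡19=t; r(17)→5·(17−5)≡8=i; x(23)→5·(23−5)≡12=m; l(11)→5·(11−5)≡4=e; n(13)→5·(13−5)≡14=o; j(9)→5·(9−5)≡20=u; o(14)→5·(14−5)≡19=t (all mod 26).

timeout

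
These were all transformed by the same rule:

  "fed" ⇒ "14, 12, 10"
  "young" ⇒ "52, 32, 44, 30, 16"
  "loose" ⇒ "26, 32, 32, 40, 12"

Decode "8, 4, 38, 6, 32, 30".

carbon

f(#6)→14 and e(#5)→12: differences scale by 2, so n = 2·pos + 2. The formula is n = 2×(alphabet index, a=1) + 2.
Undoing it on 8, 4, 38, 6, 32, 30: 8→(8−2)÷2=3=c, 4→(4−2)÷2=1=a, 38→(38−2)÷2=18=r, 6→(6−2)÷2=2=b, 32→(32−2)÷2=15=o, 30→(30−2)÷2=14=n.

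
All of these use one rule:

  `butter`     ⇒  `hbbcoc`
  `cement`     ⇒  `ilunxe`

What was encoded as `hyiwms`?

In butter: b→h is +6, u→b is +7, t→b is +8, t→c is +9 — the shift increases by 1 each position. Letter i (0-indexed) is shifted by i+6, so successive shifts are 6, 7, 8, ….
Reversing it on hyiwms: h−6=b, y−7=r, i−8=a, w−9=n, m−10=c, s−11=h.

branch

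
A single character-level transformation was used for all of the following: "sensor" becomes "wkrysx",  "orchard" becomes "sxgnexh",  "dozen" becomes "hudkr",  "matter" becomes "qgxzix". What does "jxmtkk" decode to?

fringe

Shifts by position in sensor: pos 0: s→w (+4), pos 1: e→k (+6), pos 2: n→r (+4), pos 3: s→y (+6) — repeating every 2. The shifts repeat in a cycle of length 2: positions 0,1,… shift by +4, +6, then the pattern repeats.
Undoing it on jxmtkk: j−4=f, x−6=r, m−4=i, t−6=n, k−4=g, k−6=e.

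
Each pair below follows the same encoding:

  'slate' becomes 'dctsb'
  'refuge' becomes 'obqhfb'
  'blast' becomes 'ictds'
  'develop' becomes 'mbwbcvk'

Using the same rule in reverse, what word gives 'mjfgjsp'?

s(18)→d(3) and l(11)→c(2) fit y≡15x+19 (mod 26); the inverse of 15 mod 26 is 7. Treating letters as 0–25, the rule is x ↦ 15x + 19 (mod 26).
Reversing it on mjfgjsp: m(12)→7·(12−19)≡3=d; j(9)→7·(9−19)≡8=i; f(5)→7·(5−19)≡6=g; g(6)→7·(6−19)≡13=n; j(9)→7·(9−19)≡8=i; s(18)→7·(18−19)≡19=t; p(15)→7·(15−19)≡24=y (all mod 26).

dignity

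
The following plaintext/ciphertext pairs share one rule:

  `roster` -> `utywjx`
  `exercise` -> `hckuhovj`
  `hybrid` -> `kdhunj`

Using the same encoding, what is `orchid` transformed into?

rwiknj

Shifts by position in roster: pos 0: r→u (+3), pos 1: o→t (+5), pos 2: s→y (+6), pos 3: t→w (+3), pos 4: e→j (+5), pos 5: r→x (+6) — repeating every 3. It's a Vigenère-style cipher with numeric key [3,5,6]: position i shifts by key[i mod 3].
For orchid: o+3=r, r+5=w, c+6=i, h+3=k, i+5=n, d+6=j.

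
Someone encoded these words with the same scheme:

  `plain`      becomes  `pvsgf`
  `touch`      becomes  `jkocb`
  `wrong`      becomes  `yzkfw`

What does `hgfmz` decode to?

diner

p(15)→p(15) and l(11)→v(21) fit y≡5x+18 (mod 26); the inverse of 5 mod 26 is 21. This is an affine cipher: with a=0,…,z=25, each position x becomes (5x+18) mod 26.
Undoing it on hgfmz: h(7)→21·(7−18)≡3=d; g(6)→21·(6−18)≡8=i; f(5)→21·(5−18)≡13=n; m(12)→21·(12−18)≡4=e; z(25)→21·(25−18)≡17=r (all mod 26).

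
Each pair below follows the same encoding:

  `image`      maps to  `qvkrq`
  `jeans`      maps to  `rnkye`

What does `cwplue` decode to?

unfair

In image: i→q is +8, m→v is +9, a→k is +10, g→r is +11 — the shift increases by 1 each position. Each letter shifts forward by (position + 8), i.e. 8, 9, 10, … — the shift grows by one for each successive letter.
Undoing it on cwplue: c−8=u, w−9=n, p−10=f, l−11=a, u−12=i, e−13=r.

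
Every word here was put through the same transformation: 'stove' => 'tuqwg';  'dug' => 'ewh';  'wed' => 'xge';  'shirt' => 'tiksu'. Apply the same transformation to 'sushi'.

The shift depends on letter class: consonant s→t is +1, but vowel o→q is +2. The rule splits by letter class: vowels +2, consonants +1.
On sushi: s(cons)+1=t, u(vowel)+2=w, s(cons)+1=t, h(cons)+1=i, i(vowel)+2=k.

twtik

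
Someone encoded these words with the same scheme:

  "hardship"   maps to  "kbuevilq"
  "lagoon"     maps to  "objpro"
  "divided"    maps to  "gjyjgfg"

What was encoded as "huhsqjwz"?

eternity

Shifts by position in hardship: pos 0: h→k (+3), pos 1: a→b (+1), pos 2: r→u (+3), pos 3: d→e (+1) — repeating every 2. The shifts repeat in a cycle of length 2: positions 0,1,… shift by +3, +1, then the pattern repeats.
Decoding huhsqjwz: h−3=e, u−1=t, h−3=e, s−1=r, q−3=n, j−1=i, w−3=t, z−1=y.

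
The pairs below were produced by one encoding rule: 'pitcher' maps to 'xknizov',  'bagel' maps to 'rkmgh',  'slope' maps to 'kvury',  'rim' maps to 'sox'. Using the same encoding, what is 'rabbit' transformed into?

zohhgx

The output letters match the input read backwards, each shifted +6: pitcher reversed is rehctip. Two steps: reverse the string, then apply a Caesar shift of +6.
For rabbit: reverse → tibbar; then shift: t+6=z, i+6=o, b+6=h, b+6=h, a+6=g, r+6=x.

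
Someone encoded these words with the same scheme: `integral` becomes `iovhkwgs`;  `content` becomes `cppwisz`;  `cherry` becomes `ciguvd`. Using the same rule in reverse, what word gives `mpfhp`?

In integral: i→i is +0, n→o is +1, t→v is +2, e→h is +3 — the shift increases by 1 each position. Letter i (0-indexed) is shifted by i+0, so successive shifts are 0, 1, 2, ….
Reversing it on mpfhp: m−0=m, p−1=o, f−2=d, h−3=e, p−4=l.

model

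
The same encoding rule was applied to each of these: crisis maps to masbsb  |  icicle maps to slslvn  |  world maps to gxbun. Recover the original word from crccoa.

Shifts by position in crisis: pos 0: c→m (+10), pos 1: r→a (+9), pos 2: i→s (+10), pos 3: s→b (+9) — repeating every 2. It's a Vigenère-style cipher with numeric key [10,9]: position i shifts by key[i mod 2].
Reversing it on crccoa: c−10=s, r−9=i, c−10=s, c−9=t, o−10=e, a−9=r.

sister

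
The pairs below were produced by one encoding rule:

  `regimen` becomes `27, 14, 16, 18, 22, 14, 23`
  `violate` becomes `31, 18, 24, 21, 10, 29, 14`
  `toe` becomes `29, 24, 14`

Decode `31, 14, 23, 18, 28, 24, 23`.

r is letter #18 and maps to 27: an offset of 9. The number is (letter's place in the alphabet, a=1) + 9.
Undoing it on 31, 14, 23, 18, 28, 24, 23: 31→(31−9)÷1=22=v, 14→(14−9)÷1=5=e, 23→(23−9)÷1=14=n, 18→(18−9)÷1=9=i, 28→(28−9)÷1=19=s, 24→(24−9)÷1=15=o, 23→(23−9)÷1=14=n.

venison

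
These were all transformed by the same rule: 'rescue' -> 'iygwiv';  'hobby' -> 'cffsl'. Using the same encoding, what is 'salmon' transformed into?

rsqpew

The output letters match the input read backwards, each shifted +4: rescue reversed is eucser. The word is reversed, then every letter is shifted forward by 4.
On salmon: reverse → nomlas; then shift: n+4=r, o+4=s, m+4=q, l+4=p, a+4=e, s+4=w.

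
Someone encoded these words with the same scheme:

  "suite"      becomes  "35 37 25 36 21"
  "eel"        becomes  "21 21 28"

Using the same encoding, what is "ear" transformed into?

21 17 34

s is letter #19 and maps to 35: an offset of 16. Each letter is replaced by its alphabet position (a=1..z=26) + 16.
Applying it to ear: e=5→21, a=1→17, r=18→34.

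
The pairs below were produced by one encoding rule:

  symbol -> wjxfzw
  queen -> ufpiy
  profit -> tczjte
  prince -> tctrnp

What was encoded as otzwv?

Shifts by position in symbol: pos 0: s→w (+4), pos 1: y→j (+11), pos 2: m→x (+11), pos 3: b→f (+4), pos 4: o→z (+11), pos 5: l→w (+11) — repeating every 3. The shifts repeat in a cycle of length 3: positions 0,1,… shift by +4, +11, +11, then the pattern repeats.
Undoing it on otzwv: o−4=k, t−11=i, z−11=o, w−4=s, v−11=k.

kiosk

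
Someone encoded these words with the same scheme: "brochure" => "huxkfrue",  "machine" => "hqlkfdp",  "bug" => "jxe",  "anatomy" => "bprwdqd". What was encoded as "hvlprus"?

promise

The output letters match the input read backwards, each shifted +3: brochure reversed is eruhcorb. Read the word backwards and shift each letter +3.
Decoding hvlprus: shift back: h−3=e, v−3=s, l−3=i, p−3=m, r−3=o, u−3=r, s−3=p → esimorp; then reverse → promise.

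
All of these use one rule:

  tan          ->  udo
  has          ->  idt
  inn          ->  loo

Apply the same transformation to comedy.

The shift depends on letter class: consonant t→u is +1, but vowel a→d is +3. Two shifts are in play — +3 for a/e/i/o/u, +1 for every other letter.
For comedy: c(cons)+1=d, o(vowel)+3=r, m(cons)+1=n, e(vowel)+3=h, d(cons)+1=e, y(cons)+1=z.

drnhez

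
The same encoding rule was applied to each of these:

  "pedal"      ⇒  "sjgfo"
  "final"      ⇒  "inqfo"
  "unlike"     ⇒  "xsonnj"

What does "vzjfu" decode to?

sugar

Shifts by position in pedal: pos 0: p→s (+3), pos 1: e→j (+5), pos 2: d→g (+3), pos 3: a→f (+5) — repeating every 2. The shifts repeat in a cycle of length 2: positions 0,1,… shift by +3, +5, then the pattern repeats.
Decoding vzjfu: v−3=s, z−5=u, j−3=g, f−5=a, u−3=r.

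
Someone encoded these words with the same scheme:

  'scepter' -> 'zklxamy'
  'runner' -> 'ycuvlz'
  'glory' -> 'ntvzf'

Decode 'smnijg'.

legacy

Shifts by position in scepter: pos 0: s→z (+7), pos 1: c→k (+8), pos 2: e→l (+7), pos 3: p→x (+8) — repeating every 2. The shifts repeat in a cycle of length 2: positions 0,1,… shift by +7, +8, then the pattern repeats.
Reversing it on smnijg: s−7=l, m−8=e, n−7=g, i−8=a, j−7=c, g−8=y.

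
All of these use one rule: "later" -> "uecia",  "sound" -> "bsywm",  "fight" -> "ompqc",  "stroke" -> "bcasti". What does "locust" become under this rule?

The rule splits by letter class: vowels +4, consonants +9.
For locust: l(cons)+9=u, o(vowel)+4=s, c(cons)+9=l, u(vowel)+4=y, s(cons)+9=b, t(cons)+9=c.

uslybc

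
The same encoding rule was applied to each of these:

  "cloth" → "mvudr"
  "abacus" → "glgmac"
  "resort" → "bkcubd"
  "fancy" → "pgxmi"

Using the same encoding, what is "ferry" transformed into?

The rule splits by letter class: vowels +6, consonants +10.
On ferry: f(cons)+10=p, e(vowel)+6=k, r(cons)+10=b, r(cons)+10=b, y(cons)+10=i.

pkbbi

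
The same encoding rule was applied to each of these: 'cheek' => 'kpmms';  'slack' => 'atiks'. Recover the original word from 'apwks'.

shock

Compare letters: c→k is +8, h→p is +8, e→m is +8 — a constant shift. Every letter moves 8 places later in the alphabet, wrapping around z→a.
Reversing it on apwks: a−8=s, p−8=h, w−8=o, k−8=c, s−8=k.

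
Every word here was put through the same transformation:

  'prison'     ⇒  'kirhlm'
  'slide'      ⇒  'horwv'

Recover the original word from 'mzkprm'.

Each pair mirrors across the alphabet (p↔k, r↔i, i↔r): positions sum to 25. Letters are reflected about the middle of the alphabet (position → 25−position): Atbash.
Reversing it on mzkprm: m↔n, z↔a, k↔p, p↔k, r↔i, m↔n.

napkin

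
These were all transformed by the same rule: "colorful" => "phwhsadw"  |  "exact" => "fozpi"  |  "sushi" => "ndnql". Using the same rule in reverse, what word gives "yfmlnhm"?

Treating letters as 0–25, the rule is x ↦ 21x + 25 (mod 26).
Decoding yfmlnhm: y(24)→5·(24−25)≡21=v; f(5)→5·(5−25)≡4=e; m(12)→5·(12−25)≡13=n; l(11)→5·(11−25)≡8=i; n(13)→5·(13−25)≡18=s; h(7)→5·(7−25)≡14=o; m(12)→5·(12−25)≡13=n (all mod 26).

venison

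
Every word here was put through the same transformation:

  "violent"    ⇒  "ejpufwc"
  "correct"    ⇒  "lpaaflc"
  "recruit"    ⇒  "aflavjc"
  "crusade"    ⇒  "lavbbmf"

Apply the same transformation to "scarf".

blbao

The shift depends on letter class: consonant v→e is +9, but vowel i→j is +1. The rule splits by letter class: vowels +1, consonants +9.
On scarf: s(cons)+9=b, c(cons)+9=l, a(vowel)+1=b, r(cons)+9=a, f(cons)+9=o.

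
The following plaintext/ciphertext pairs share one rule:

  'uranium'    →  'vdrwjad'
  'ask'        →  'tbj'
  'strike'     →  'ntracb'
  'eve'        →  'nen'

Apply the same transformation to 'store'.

Read the word backwards and shift each letter +9.
Applying it to store: reverse → erots; then shift: e+9=n, r+9=a, o+9=x, t+9=c, s+9=b.

naxcb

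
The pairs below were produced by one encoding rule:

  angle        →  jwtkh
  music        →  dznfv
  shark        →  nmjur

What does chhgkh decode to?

beetle

a(0)→j(9) and n(13)→w(22) fit y≡19x+9 (mod 26); the inverse of 19 mod 26 is 11. Treating letters as 0–25, the rule is x ↦ 19x + 9 (mod 26).
Undoing it on chhgkh: c(2)→11·(2−9)≡1=b; h(7)→11·(7−9)≡4=e; h(7)→11·(7−9)≡4=e; g(6)→11·(6−9)≡19=t; k(10)→11·(10−9)≡11=l; h(7)→11·(7−9)≡4=e (all mod 26).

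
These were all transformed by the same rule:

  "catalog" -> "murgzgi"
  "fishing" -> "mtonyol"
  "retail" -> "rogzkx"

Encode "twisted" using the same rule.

The output letters match the input read backwards, each shifted +6: catalog reversed is golatac. The word is reversed, then every letter is shifted forward by 6.
For twisted: reverse → detsiwt; then shift: d+6=j, e+6=k, t+6=z, s+6=y, i+6=o, w+6=c, t+6=z.

jkzyocz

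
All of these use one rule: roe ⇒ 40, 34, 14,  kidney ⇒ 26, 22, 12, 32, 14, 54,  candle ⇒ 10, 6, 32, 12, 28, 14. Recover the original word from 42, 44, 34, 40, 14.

r(#18)→40 and o(#15)→34: differences scale by 2, so n = 2·pos + 4. Each letter becomes 2×(its alphabet position, a=1..z=26) + 4.
Undoing it on 42, 44, 34, 40, 14: 42→(42−4)÷2=19=s, 44→(44−4)÷2=20=t, 34→(34−4)÷2=15=o, 40→(40−4)÷2=18=r, 14→(14−4)÷2=5=e.

store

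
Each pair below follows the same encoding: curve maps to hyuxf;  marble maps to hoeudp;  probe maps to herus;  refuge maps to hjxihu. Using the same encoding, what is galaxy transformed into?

badodj

The output letters match the input read backwards, each shifted +3: curve reversed is evruc. Read the word backwards and shift each letter +3.
On galaxy: reverse → yxalag; then shift: y+3=b, x+3=a, a+3=d, l+3=o, a+3=d, g+3=j.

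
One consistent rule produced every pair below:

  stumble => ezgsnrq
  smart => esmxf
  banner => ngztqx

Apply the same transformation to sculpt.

Shifts by position in stumble: pos 0: s→e (+12), pos 1: t→z (+6), pos 2: u→g (+12), pos 3: m→s (+6) — repeating every 2. A repeating key of period 2 is used — shifts +12, +6 over and over.
On sculpt: s+12=e, c+6=i, u+12=g, l+6=r, p+12=b, t+6=z.

eigrbz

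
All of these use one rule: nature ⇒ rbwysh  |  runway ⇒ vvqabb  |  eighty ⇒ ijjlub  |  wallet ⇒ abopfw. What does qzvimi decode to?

myself

Shifts by position in nature: pos 0: n→r (+4), pos 1: a→b (+1), pos 2: t→w (+3), pos 3: u→y (+4), pos 4: r→s (+1), pos 5: e→h (+3) — repeating every 3. It's a Vigenère-style cipher with numeric key [4,1,3]: position i shifts by key[i mod 3].
Undoing it on qzvimi: q−4=m, z−1=y, v−3=s, i−4=e, m−1=l, i−3=f.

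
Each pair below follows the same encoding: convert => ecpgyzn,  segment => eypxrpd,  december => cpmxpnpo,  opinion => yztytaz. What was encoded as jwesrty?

The output letters match the input read backwards, each shifted +11: convert reversed is trevnoc. Read the word backwards and shift each letter +11.
Undoing it on jwesrty: shift back: j−11=y, w−11=l, e−11=t, s−11=h, r−11=g, t−11=i, y−11=n → ylthgin; then reverse → nightly.

nightly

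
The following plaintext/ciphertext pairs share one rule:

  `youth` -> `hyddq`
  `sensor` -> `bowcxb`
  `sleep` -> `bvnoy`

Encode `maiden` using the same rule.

vkrnnx

Shifts by position in youth: pos 0: y→h (+9), pos 1: o→y (+10), pos 2: u→d (+9), pos 3: t→d (+10) — repeating every 2. It's a Vigenère-style cipher with numeric key [9,10]: position i shifts by key[i mod 2].
For maiden: m+9=v, a+10=k, i+9=r, d+10=n, e+9=n, n+10=x.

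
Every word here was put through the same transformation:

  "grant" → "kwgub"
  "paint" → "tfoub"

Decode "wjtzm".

sense

In grant: g→k is +4, r→w is +5, a→g is +6, n→u is +7 — the shift increases by 1 each position. Letter i (0-indexed) is shifted by i+4, so successive shifts are 4, 5, 6, ….
Undoing it on wjtzm: w−4=s, j−5=e, t−6=n, z−7=s, m−8=e.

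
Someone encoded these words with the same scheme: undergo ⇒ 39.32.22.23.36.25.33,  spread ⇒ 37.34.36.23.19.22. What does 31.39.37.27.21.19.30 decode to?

musical

u is letter #21 and maps to 39: an offset of 18. The number is (letter's place in the alphabet, a=1) + 18.
Reversing it on 31.39.37.27.21.19.30: 31→(31−18)÷1=13=m, 39→(39−18)÷1=21=u, 37→(37−18)÷1=19=s, 27→(27−18)÷1=9=i, 21→(21−18)÷1=3=c, 19→(19−18)÷1=1=a, 30→(30−18)÷1=12=l.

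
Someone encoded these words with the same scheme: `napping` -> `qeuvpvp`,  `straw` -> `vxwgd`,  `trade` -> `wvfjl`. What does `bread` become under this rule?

evjgk

In napping: n→q is +3, a→e is +4, p→u is +5, p→v is +6 — the shift increases by 1 each position. The shift increases by 1 at each position, starting from +3: 3, 4, 5, ….
For bread: b+3=e, r+4=v, e+5=j, a+6=g, d+7=k.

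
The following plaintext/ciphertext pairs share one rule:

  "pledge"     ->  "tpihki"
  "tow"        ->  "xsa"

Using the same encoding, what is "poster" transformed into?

This is a Caesar cipher with shift 4.
Applying it to poster: p+4=t, o+4=s, s+4=w, t+4=x, e+4=i, r+4=v.

tswxiv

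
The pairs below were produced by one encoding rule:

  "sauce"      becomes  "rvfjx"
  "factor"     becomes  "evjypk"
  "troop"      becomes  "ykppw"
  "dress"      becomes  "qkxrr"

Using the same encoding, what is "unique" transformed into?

fizdfx

Each letter's alphabet position (a=0..z=25) is mapped through 7·x+21 mod 26 — an affine cipher.
On unique: u(20)→7·20+21≡5=f; n(13)→7·13+21≡8=i; i(8)→7·8+21≡25=z; q(16)→7·16+21≡3=d; u(20)→7·20+21≡5=f; e(4)→7·4+21≡23=x (all mod 26).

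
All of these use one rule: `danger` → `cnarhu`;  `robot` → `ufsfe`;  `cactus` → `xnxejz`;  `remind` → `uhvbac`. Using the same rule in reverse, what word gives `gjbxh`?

This is an affine cipher: with a=0,…,z=25, each position x becomes (5x+13) mod 26.
Reversing it on gjbxh: g(6)→21·(6−13)≡9=j; j(9)→21·(9−13)≡20=u; b(1)→21·(1−13)≡8=i; x(23)→21·(23−13)≡2=c; h(7)→21·(7−13)≡4=e (all mod 26).

juice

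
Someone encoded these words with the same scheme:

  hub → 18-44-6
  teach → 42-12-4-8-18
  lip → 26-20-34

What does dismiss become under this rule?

10-20-40-28-20-40-40

With a=1..z=26, the number is 2·pos + 2.
For dismiss: d=4→10, i=9→20, s=19→40, m=13→28, i=9→20, s=19→40, s=19→40.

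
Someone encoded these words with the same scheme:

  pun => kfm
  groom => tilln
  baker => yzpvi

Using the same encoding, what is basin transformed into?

Each pair mirrors across the alphabet (p↔k, u↔f, n↔m): positions sum to 25. Letters are reflected about the middle of the alphabet (position → 25−position): Atbash.
On basin: b↔y, a↔z, s↔h, i↔r, n↔m.

yzhrm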